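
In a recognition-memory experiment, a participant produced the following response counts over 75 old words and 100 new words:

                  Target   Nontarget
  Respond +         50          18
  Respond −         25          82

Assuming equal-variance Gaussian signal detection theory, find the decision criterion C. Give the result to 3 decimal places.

C = 0.242

H = 50/75 = 0.6667
FA = 18/100 = 0.1800
Φ⁻¹(H) = 0.4308
Φ⁻¹(FA) = -0.9154
c = −½·[z(H) + z(FA)] = −0.5 × (0.4308 + (-0.9154)) = 0.2423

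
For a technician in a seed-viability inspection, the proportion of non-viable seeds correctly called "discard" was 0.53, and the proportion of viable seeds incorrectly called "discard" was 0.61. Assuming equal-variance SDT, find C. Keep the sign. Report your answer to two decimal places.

C = -0.18

Φ⁻¹(H) = 0.075
Φ⁻¹(FA) = 0.279
c = −½·[z(H) + z(FA)] = −0.5 × (0.075 + 0.279) = -0.177
c < 0: the technician has a liberal response bias.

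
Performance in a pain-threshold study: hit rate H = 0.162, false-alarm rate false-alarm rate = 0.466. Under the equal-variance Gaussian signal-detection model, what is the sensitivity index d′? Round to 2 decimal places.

z(H) = z(0.162) = -0.9863
z(FA) = z(0.466) = -0.0853
d' = z(H) − z(FA) = -0.9863 − (-0.0853) = -0.9010

d′ = -0.90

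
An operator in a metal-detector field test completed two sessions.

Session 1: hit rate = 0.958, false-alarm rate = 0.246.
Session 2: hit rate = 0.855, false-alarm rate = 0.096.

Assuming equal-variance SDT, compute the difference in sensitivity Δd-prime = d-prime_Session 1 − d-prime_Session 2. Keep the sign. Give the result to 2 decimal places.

Δd-prime = 0.05

Session 1: z(0.958) = 1.728, z(0.246) = -0.687, d' = 2.415
Session 2: z(0.855) = 1.058, z(0.096) = -1.305, d' = 2.363
Δd' = d'_Session 1 − d'_Session 2 = 2.415 − 2.363 = 0.052
Session 1 has the higher sensitivity.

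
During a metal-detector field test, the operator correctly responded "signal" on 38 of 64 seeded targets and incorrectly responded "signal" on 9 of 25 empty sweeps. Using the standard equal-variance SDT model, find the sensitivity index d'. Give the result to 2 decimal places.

H = 38/64 = 0.5938
FA = 9/25 = 0.3600
z(H) = z(0.5938) = 0.2373
z(FA) = z(0.3600) = -0.3585
d' = z(H) − z(FA) = 0.2373 − (-0.3585) = 0.5958

d' = 0.60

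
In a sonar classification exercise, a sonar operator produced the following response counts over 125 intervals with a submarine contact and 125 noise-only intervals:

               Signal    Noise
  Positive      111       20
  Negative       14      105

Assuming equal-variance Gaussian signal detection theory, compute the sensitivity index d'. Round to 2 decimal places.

d' = 2.21

H = 111/125 = 0.8880
FA = 20/125 = 0.1600
z(H) = z(0.8880) = 1.216
z(FA) = z(0.1600) = -0.994
d' = z(H) − z(FA) = 1.216 − (-0.994) = 2.210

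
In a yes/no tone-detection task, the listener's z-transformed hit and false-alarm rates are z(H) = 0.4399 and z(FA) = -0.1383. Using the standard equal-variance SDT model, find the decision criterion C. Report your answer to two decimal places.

c = −½·[z(H) + z(FA)] = −½·(0.4399 + (-0.1383)) = -0.1508

C = -0.15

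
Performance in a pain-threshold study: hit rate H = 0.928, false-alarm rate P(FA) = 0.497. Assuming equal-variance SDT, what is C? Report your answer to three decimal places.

C = -0.727

Φ⁻¹(0.928) = 1.4611, Φ⁻¹(0.497) = -0.0075
c = −½·[z(H) + z(FA)] = −0.5 × (1.4611 + (-0.0075)) = -0.7268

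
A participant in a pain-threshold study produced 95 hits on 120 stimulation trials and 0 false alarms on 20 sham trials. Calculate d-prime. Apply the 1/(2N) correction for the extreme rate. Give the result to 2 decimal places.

The false-alarm rate is 0/20 = 0, so apply the 1/(2N) correction: FA → 1/(2·20) = 0.02500.
z(H) = z(0.79167) = 0.812
z(FA) = z(0.02500) = -1.960
d' = 0.812 − (-1.960) = 2.772

d-prime = 2.77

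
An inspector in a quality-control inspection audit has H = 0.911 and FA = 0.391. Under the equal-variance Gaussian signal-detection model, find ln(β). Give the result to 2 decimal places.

ln β = -0.87

z(H) = 1.347
z(FA) = -0.277
ln β = −½·[z(H)² − z(FA)²] = −0.5 × (1.814 − 0.077) = -0.8685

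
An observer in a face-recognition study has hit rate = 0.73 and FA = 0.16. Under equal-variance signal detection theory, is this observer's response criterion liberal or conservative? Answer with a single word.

conservative

z(H) = 0.613, z(FA) = -0.994
c = −½·(z(H) + z(FA)) = 0.1905
c > 0 → conservative criterion (biased toward responding “no”).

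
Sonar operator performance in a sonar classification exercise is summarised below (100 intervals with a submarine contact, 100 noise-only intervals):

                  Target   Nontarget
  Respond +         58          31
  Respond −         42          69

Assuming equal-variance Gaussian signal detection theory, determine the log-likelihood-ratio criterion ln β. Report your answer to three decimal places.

H = 58/100 = 0.5800
FA = 31/100 = 0.3100
Φ⁻¹(H) = Φ⁻¹(0.5800) = 0.2019
Φ⁻¹(FA) = Φ⁻¹(0.3100) = -0.4959
ln β = −½·[z(H)² − z(FA)²] = −0.5 × (0.0408 − 0.2459) = 0.10255

ln β = 0.103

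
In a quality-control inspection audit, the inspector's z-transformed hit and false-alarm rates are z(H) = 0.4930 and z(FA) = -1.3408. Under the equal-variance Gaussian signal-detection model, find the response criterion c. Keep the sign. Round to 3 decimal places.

c = 0.424

c = −½·[z(H) + z(FA)] = −½·(0.4930 + (-1.3408)) = 0.4239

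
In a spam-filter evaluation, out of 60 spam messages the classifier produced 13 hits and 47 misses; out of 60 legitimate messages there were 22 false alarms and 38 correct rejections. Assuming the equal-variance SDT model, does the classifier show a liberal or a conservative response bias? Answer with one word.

conservative

z(H) = -0.784, z(FA) = -0.341
c = −½·(z(H) + z(FA)) = 0.5625
c > 0 → conservative criterion (biased toward responding “no”).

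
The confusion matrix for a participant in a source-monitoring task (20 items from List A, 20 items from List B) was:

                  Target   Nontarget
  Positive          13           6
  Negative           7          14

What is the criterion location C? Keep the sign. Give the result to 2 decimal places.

H = 13/20 = 0.6500
FA = 6/20 = 0.3000
z(0.6500) = 0.385, z(0.3000) = -0.524
c = −½·[z(H) + z(FA)] = −0.5 × (0.385 + (-0.524)) = 0.0695
c > 0: the participant has a conservative response bias.

C = 0.07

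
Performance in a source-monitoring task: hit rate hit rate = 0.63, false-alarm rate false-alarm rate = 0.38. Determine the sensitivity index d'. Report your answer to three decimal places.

Φ⁻¹(H) = Φ⁻¹(0.63) = 0.3319
Φ⁻¹(FA) = Φ⁻¹(0.38) = -0.3055
d' = z(H) − z(FA) = 0.3319 − (-0.3055) = 0.6374

d' = 0.637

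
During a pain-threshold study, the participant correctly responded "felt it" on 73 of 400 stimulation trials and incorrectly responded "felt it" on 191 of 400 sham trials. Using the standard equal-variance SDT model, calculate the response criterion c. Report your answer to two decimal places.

c = 0.48

H = 73/400 = 0.1825
FA = 191/400 = 0.4775
Φ⁻¹(H) = Φ⁻¹(0.1825) = -0.9059
Φ⁻¹(FA) = Φ⁻¹(0.4775) = -0.0564
c = −½·[z(H) + z(FA)] = −0.5 × (-0.9059 + (-0.0564)) = 0.48115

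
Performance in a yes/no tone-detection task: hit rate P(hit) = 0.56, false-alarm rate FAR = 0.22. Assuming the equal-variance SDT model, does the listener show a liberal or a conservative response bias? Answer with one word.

z(H) = 0.151, z(FA) = -0.772
c = −½·(z(H) + z(FA)) = 0.3105
c > 0 → conservative criterion (biased toward responding “no”).

conservative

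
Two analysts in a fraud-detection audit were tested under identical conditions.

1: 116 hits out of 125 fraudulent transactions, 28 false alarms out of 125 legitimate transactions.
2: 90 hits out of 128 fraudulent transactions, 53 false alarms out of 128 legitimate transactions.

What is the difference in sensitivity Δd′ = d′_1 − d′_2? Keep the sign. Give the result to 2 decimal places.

Δd′ = 1.47

1: z(0.9280) = 1.461, z(0.2240) = -0.759, d' = 2.220
2: z(0.7031) = 0.533, z(0.4141) = -0.217, d' = 0.750
Δd' = d'_1 − d'_2 = 2.220 − 0.750 = 1.470
1 has the higher sensitivity.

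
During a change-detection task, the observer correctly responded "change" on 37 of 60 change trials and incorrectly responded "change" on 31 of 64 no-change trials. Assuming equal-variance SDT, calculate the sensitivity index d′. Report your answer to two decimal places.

d′ = 0.34

H = 37/60 = 0.6167
FA = 31/64 = 0.4844
z(0.6167) = 0.297, z(0.4844) = -0.039
d' = z(H) − z(FA) = 0.297 − (-0.039) = 0.336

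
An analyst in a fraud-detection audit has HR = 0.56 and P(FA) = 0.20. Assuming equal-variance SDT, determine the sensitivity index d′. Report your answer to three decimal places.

d′ = 0.993

z(0.56) = 0.1510, z(0.20) = -0.8416
d' = z(H) − z(FA) = 0.1510 − (-0.8416) = 0.9926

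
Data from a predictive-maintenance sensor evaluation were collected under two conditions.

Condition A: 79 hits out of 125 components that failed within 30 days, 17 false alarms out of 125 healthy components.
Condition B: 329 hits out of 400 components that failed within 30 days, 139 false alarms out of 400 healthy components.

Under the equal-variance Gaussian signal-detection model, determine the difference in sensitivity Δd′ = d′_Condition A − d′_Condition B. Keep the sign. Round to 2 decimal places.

Δd′ = 0.12

Condition A: z(0.6320) = 0.337, z(0.1360) = -1.098, d' = 1.435
Condition B: z(0.8225) = 0.925, z(0.3475) = -0.392, d' = 1.317
Δd' = d'_Condition A − d'_Condition B = 1.435 − 1.317 = 0.118
Condition A has the higher sensitivity.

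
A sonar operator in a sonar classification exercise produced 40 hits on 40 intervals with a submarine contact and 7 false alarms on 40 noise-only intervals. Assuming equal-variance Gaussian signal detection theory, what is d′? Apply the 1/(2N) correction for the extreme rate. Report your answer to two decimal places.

The hit rate is 40/40 = 1, so apply the 1/(2N) correction: H → 1 − 1/(2·40) = 0.98750.
z(H) = z(0.98750) = 2.241
z(FA) = z(0.17500) = -0.935
d' = 2.241 − (-0.935) = 3.176

d′ = 3.18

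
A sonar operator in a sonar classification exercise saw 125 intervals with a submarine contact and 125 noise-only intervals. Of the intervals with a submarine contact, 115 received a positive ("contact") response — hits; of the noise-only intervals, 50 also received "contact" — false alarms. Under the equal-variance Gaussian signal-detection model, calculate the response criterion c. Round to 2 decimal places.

c = -0.58

H = 115/125 = 0.9200
FA = 50/125 = 0.4000
z(0.9200) = 1.405, z(0.4000) = -0.253
c = −½·[z(H) + z(FA)] = −0.5 × (1.405 + (-0.253)) = -0.576
c < 0: the sonar operator has a liberal response bias.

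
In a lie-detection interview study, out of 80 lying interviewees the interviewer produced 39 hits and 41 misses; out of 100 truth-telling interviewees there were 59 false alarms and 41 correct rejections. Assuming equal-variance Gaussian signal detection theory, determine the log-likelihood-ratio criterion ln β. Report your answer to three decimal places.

H = 39/80 = 0.4875
FA = 59/100 = 0.5900
z(H) = z(0.4875) = -0.0313
z(FA) = z(0.5900) = 0.2275
ln β = −½·[z(H)² − z(FA)²] = −0.5 × (0.0010 − 0.0518) = 0.0254

ln β = 0.025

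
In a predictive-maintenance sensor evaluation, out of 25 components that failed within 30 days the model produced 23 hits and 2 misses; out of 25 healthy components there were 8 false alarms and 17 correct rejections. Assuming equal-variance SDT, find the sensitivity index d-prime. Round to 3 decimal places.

H = 23/25 = 0.9200
FA = 8/25 = 0.3200
z(H) = 1.4051
z(FA) = -0.4677
d' = z(H) − z(FA) = 1.4051 − (-0.4677) = 1.8728

d-prime = 1.873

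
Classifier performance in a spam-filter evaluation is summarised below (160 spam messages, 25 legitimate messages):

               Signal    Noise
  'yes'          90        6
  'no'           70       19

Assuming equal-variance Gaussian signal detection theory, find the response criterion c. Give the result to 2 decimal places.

H = 90/160 = 0.5625
FA = 6/25 = 0.2400
z(H) = z(0.5625) = 0.157
z(FA) = z(0.2400) = -0.706
c = −½·[z(H) + z(FA)] = −0.5 × (0.157 + (-0.706)) = 0.2745

c = 0.27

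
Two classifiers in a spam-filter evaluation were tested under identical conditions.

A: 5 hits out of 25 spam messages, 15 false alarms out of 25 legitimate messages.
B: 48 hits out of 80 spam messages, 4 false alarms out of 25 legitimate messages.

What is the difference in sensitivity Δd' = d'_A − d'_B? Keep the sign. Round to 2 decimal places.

Δd' = -2.34

A: z(0.2000) = -0.842, z(0.6000) = 0.253, d' = -1.095
B: z(0.6000) = 0.253, z(0.1600) = -0.994, d' = 1.247
Δd' = d'_A − d'_B = -1.095 − 1.247 = -2.342
B has the higher sensitivity.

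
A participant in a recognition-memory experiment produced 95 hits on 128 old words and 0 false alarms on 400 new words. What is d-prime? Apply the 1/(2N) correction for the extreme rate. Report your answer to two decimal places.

The false-alarm rate is 0/400 = 0, so apply the 1/(2N) correction: FA → 1/(2·400) = 0.00125.
z(H) = z(0.74219) = 0.650
z(FA) = z(0.00125) = -3.023
d' = 0.650 − (-3.023) = 3.673

d-prime = 3.67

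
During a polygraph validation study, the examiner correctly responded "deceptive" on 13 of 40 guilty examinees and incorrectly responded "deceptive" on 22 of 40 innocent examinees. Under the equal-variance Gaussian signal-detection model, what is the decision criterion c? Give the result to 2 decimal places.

H = 13/40 = 0.3250
FA = 22/40 = 0.5500
Φ⁻¹(H) = -0.4538
Φ⁻¹(FA) = 0.1257
c = −½·[z(H) + z(FA)] = −0.5 × (-0.4538 + 0.1257) = 0.16405

c = 0.16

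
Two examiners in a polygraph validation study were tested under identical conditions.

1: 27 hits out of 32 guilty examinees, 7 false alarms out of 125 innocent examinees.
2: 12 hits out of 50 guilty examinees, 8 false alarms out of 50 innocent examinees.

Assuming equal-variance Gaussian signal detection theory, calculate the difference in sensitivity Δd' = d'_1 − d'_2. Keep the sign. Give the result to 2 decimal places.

1: z(0.8438) = 1.010, z(0.0560) = -1.589, d' = 2.599
2: z(0.2400) = -0.706, z(0.1600) = -0.994, d' = 0.288
Δd' = d'_1 − d'_2 = 2.599 − 0.288 = 2.311
1 has the higher sensitivity.

Δd' = 2.31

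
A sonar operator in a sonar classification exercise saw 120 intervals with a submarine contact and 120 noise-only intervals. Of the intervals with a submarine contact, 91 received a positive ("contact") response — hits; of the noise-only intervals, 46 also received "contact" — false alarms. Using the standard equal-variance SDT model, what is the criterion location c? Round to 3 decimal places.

H = 91/120 = 0.7583
FA = 46/120 = 0.3833
z(0.7583) = 0.7008, z(0.3833) = -0.2968
c = −½·[z(H) + z(FA)] = −0.5 × (0.7008 + (-0.2968)) = -0.2020

c = -0.202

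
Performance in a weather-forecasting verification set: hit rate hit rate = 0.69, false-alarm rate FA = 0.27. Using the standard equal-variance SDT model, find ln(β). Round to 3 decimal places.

Φ⁻¹(H) = Φ⁻¹(0.69) = 0.4959
Φ⁻¹(FA) = Φ⁻¹(0.27) = -0.6128
ln β = −½·[z(H)² − z(FA)²] = −0.5 × (0.2459 − 0.3755) = 0.0648

ln β = 0.065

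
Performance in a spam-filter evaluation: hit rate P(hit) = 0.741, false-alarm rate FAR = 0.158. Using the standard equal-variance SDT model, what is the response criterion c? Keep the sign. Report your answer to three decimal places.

c = 0.178

Φ⁻¹(H) = 0.6464
Φ⁻¹(FA) = -1.0027
c = −½·[z(H) + z(FA)] = −0.5 × (0.6464 + (-1.0027)) = 0.17815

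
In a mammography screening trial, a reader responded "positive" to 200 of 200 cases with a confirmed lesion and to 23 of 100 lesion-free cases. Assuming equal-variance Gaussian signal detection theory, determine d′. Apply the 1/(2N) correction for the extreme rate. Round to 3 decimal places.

The hit rate is 200/200 = 1, so apply the 1/(2N) correction: H → 1 − 1/(2·200) = 0.99750.
z(H) = z(0.99750) = 2.8070
z(FA) = z(0.23000) = -0.7388
d' = 2.8070 − (-0.7388) = 3.5458

d′ = 3.546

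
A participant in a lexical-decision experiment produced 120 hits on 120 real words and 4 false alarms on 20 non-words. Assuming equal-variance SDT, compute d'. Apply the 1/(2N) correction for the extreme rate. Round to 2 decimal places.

d' = 3.48

The hit rate is 120/120 = 1, so apply the 1/(2N) correction: H → 1 − 1/(2·120) = 0.99583.
z(H) = z(0.99583) = 2.638
z(FA) = z(0.20000) = -0.842
d' = 2.638 − (-0.842) = 3.480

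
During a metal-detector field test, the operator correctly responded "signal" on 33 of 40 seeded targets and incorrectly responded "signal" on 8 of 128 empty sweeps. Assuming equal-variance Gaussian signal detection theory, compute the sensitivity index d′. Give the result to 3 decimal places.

d′ = 2.469

H = 33/40 = 0.8250
FA = 8/128 = 0.0625
Φ⁻¹(H) = Φ⁻¹(0.8250) = 0.9346
Φ⁻¹(FA) = Φ⁻¹(0.0625) = -1.5341
d' = z(H) − z(FA) = 0.9346 − (-1.5341) = 2.4687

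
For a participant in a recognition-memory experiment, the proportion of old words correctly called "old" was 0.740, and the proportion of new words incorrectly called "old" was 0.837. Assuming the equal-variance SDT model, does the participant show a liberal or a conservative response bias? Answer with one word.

z(H) = 0.643, z(FA) = 0.982
c = −½·(z(H) + z(FA)) = -0.8125
c < 0 → liberal criterion (biased toward responding “yes”).

liberal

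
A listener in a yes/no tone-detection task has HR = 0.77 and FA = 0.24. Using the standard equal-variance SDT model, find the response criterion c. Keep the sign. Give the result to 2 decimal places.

z(H) = z(0.77) = 0.739
z(FA) = z(0.24) = -0.706
c = −½·[z(H) + z(FA)] = −0.5 × (0.739 + (-0.706)) = -0.0165
c < 0: the listener has a liberal response bias.

c = -0.02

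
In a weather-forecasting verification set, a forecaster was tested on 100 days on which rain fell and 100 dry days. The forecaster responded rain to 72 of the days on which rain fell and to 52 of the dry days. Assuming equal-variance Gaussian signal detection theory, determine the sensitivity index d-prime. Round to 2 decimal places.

d-prime = 0.53

H = 72/100 = 0.7200
FA = 52/100 = 0.5200
Φ⁻¹(H) = 0.5828
Φ⁻¹(FA) = 0.0502
d' = z(H) − z(FA) = 0.5828 − 0.0502 = 0.5326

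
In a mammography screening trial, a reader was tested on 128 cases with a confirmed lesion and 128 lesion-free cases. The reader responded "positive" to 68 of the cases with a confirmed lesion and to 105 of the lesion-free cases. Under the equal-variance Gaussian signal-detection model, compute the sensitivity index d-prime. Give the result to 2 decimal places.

d-prime = -0.84

H = 68/128 = 0.5312
FA = 105/128 = 0.8203
z(H) = 0.0783
z(FA) = 0.9165
d' = z(H) − z(FA) = 0.0783 − 0.9165 = -0.8382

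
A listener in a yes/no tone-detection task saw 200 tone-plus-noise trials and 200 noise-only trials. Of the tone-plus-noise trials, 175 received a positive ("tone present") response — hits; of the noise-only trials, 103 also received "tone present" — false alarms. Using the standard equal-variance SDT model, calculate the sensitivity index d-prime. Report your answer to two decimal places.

d-prime = 1.11

H = 175/200 = 0.8750
FA = 103/200 = 0.5150
z(0.8750) = 1.150, z(0.5150) = 0.038
d' = z(H) − z(FA) = 1.150 − 0.038 = 1.112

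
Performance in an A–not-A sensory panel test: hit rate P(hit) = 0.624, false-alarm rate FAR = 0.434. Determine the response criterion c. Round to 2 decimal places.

z(H) = 0.3160
z(FA) = -0.1662
c = −½·[z(H) + z(FA)] = −0.5 × (0.3160 + (-0.1662)) = -0.0749

c = -0.07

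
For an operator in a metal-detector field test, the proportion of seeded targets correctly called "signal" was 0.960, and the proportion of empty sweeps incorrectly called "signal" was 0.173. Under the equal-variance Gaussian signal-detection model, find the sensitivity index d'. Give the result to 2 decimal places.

Φ⁻¹(H) = 1.751
Φ⁻¹(FA) = -0.942
d' = z(H) − z(FA) = 1.751 − (-0.942) = 2.693

d' = 2.69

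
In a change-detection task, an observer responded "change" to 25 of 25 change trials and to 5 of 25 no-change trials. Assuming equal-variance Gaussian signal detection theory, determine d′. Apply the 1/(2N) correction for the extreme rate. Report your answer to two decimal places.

The hit rate is 25/25 = 1, so apply the 1/(2N) correction: H → 1 − 1/(2·25) = 0.98000.
z(H) = z(0.98000) = 2.054
z(FA) = z(0.20000) = -0.842
d' = 2.054 − (-0.842) = 2.896

d′ = 2.90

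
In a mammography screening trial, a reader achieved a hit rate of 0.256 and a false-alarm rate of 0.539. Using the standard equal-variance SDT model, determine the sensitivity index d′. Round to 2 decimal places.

d′ = -0.75

Φ⁻¹(H) = Φ⁻¹(0.256) = -0.6557
Φ⁻¹(FA) = Φ⁻¹(0.539) = 0.0979
d' = z(H) − z(FA) = -0.6557 − 0.0979 = -0.7536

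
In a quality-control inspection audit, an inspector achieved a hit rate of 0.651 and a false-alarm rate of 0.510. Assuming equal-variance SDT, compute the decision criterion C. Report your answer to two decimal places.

C = -0.21

Φ⁻¹(H) = 0.3880
Φ⁻¹(FA) = 0.0251
c = −½·[z(H) + z(FA)] = −0.5 × (0.3880 + 0.0251) = -0.20655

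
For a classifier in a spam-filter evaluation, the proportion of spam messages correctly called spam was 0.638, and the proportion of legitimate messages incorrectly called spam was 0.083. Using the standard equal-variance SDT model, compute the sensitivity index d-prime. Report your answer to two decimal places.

Φ⁻¹(H) = 0.353
Φ⁻¹(FA) = -1.385
d' = z(H) − z(FA) = 0.353 − (-1.385) = 1.738

d-prime = 1.74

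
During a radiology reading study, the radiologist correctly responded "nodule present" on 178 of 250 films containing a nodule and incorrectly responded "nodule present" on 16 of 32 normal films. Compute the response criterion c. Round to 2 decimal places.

H = 178/250 = 0.7120
FA = 16/32 = 0.5000
z(H) = 0.559
z(FA) = 0.000
c = −½·[z(H) + z(FA)] = −0.5 × (0.559 + 0.000) = -0.2795
c < 0: the radiologist has a liberal response bias.

c = -0.28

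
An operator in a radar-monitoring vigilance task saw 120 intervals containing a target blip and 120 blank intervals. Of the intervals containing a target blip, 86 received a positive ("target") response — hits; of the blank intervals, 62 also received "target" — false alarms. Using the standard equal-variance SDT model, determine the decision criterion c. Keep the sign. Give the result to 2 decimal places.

H = 86/120 = 0.7167
FA = 62/120 = 0.5167
Φ⁻¹(H) = 0.573
Φ⁻¹(FA) = 0.042
c = −½·[z(H) + z(FA)] = −0.5 × (0.573 + 0.042) = -0.3075

c = -0.31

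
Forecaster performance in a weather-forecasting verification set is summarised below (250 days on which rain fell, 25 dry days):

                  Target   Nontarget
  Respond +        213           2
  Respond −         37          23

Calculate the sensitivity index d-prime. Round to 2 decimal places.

H = 213/250 = 0.8520
FA = 2/25 = 0.0800
z(0.8520) = 1.0450, z(0.0800) = -1.4051
d' = z(H) − z(FA) = 1.0450 − (-1.4051) = 2.4501

d-prime = 2.45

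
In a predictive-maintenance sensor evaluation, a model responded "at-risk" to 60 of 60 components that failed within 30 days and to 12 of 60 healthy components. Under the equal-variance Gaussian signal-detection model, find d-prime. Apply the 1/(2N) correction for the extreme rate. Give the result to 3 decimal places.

d-prime = 3.236

The hit rate is 60/60 = 1, so apply the 1/(2N) correction: H → 1 − 1/(2·60) = 0.99167.
z(H) = z(0.99167) = 2.3941
z(FA) = z(0.20000) = -0.8416
d' = 2.3941 − (-0.8416) = 3.2357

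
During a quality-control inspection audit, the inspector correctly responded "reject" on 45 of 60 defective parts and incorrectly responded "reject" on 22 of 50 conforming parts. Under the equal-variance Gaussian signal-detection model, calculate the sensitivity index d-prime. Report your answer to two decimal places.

d-prime = 0.83

H = 45/60 = 0.7500
FA = 22/50 = 0.4400
Φ⁻¹(0.7500) = 0.674, Φ⁻¹(0.4400) = -0.151
d' = z(H) − z(FA) = 0.674 − (-0.151) = 0.825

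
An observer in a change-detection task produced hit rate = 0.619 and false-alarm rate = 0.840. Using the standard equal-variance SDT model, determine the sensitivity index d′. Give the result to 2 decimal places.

d′ = -0.69

Φ⁻¹(H) = 0.3029
Φ⁻¹(FA) = 0.9945
d' = z(H) − z(FA) = 0.3029 − 0.9945 = -0.6916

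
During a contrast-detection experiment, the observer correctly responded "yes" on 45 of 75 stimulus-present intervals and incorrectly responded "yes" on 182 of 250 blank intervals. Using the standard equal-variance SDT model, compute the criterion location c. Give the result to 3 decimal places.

c = -0.430

H = 45/75 = 0.6000
FA = 182/250 = 0.7280
z(H) = 0.2533
z(FA) = 0.6068
c = −½·[z(H) + z(FA)] = −0.5 × (0.2533 + 0.6068) = -0.43005
c < 0: the observer has a liberal response bias.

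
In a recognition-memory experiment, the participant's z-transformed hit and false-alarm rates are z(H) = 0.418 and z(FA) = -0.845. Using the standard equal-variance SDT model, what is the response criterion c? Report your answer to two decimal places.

c = −½·[z(H) + z(FA)] = −½·(0.418 + (-0.845)) = 0.2135

c = 0.21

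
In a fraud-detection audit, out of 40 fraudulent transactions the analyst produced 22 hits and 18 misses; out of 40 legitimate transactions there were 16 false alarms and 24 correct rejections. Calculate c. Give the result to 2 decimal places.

c = 0.06

H = 22/40 = 0.5500
FA = 16/40 = 0.4000
Φ⁻¹(0.5500) = 0.126, Φ⁻¹(0.4000) = -0.253
c = −½·[z(H) + z(FA)] = −0.5 × (0.126 + (-0.253)) = 0.0635
c > 0: the analyst has a conservative response bias.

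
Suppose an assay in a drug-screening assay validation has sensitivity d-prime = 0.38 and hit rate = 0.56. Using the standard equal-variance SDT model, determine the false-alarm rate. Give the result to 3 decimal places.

false-alarm rate = 0.409

z(hit rate) = z(0.56) = 0.1510
z(FA) = z(H) − d' = 0.1510 − 0.38 = -0.2290
false-alarm rate = Φ(-0.2290) = 0.4094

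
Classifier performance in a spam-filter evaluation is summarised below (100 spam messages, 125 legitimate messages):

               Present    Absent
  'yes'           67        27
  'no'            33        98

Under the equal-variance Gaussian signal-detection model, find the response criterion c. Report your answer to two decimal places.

H = 67/100 = 0.6700
FA = 27/125 = 0.2160
z(H) = z(0.6700) = 0.440
z(FA) = z(0.2160) = -0.786
c = −½·[z(H) + z(FA)] = −0.5 × (0.440 + (-0.786)) = 0.173

c = 0.17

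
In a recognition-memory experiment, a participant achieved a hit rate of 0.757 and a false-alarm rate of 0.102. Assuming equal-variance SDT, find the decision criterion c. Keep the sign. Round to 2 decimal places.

Φ⁻¹(H) = 0.6967
Φ⁻¹(FA) = -1.2702
c = −½·[z(H) + z(FA)] = −0.5 × (0.6967 + (-1.2702)) = 0.28675
c > 0: the participant has a conservative response bias.

c = 0.29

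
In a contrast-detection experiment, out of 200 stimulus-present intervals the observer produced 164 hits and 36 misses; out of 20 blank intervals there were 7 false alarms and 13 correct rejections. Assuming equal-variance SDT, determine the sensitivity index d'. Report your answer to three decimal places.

d' = 1.301

H = 164/200 = 0.8200
FA = 7/20 = 0.3500
Φ⁻¹(H) = 0.9154
Φ⁻¹(FA) = -0.3853
d' = z(H) − z(FA) = 0.9154 − (-0.3853) = 1.3007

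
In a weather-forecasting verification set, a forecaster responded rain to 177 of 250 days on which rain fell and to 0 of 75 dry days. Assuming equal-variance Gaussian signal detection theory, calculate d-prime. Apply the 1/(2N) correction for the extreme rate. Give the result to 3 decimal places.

d-prime = 3.022

The false-alarm rate is 0/75 = 0, so apply the 1/(2N) correction: FA → 1/(2·75) = 0.00667.
z(H) = z(0.70800) = 0.5476
z(FA) = z(0.00667) = -2.4746
d' = 0.5476 − (-2.4746) = 3.0222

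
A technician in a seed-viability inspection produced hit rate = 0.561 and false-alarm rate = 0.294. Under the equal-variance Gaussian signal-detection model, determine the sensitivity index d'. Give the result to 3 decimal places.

d' = 0.695

Φ⁻¹(0.561) = 0.1535, Φ⁻¹(0.294) = -0.5417
d' = z(H) − z(FA) = 0.1535 − (-0.5417) = 0.6952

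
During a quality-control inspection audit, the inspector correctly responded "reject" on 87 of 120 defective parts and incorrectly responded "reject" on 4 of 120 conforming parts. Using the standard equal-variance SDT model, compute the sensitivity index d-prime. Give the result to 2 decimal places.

H = 87/120 = 0.7250
FA = 4/120 = 0.0333
z(H) = 0.598
z(FA) = -1.834
d' = z(H) − z(FA) = 0.598 − (-1.834) = 2.432

d-prime = 2.43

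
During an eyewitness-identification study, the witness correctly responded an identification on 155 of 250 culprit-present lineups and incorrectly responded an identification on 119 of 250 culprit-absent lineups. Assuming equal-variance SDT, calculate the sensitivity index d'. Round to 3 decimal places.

d' = 0.366

H = 155/250 = 0.6200
FA = 119/250 = 0.4760
z(H) = z(0.6200) = 0.3055
z(FA) = z(0.4760) = -0.0602
d' = z(H) − z(FA) = 0.3055 − (-0.0602) = 0.3657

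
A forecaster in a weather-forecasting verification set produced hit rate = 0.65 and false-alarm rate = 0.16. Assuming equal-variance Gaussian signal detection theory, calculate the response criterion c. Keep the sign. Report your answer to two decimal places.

c = 0.30

Φ⁻¹(0.65) = 0.385, Φ⁻¹(0.16) = -0.994
c = −½·[z(H) + z(FA)] = −0.5 × (0.385 + (-0.994)) = 0.3045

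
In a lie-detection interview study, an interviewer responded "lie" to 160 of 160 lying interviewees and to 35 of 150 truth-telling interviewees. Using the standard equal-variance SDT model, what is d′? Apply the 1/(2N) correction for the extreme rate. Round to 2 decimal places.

d′ = 3.46

The hit rate is 160/160 = 1, so apply the 1/(2N) correction: H → 1 − 1/(2·160) = 0.99687.
z(H) = z(0.99687) = 2.734
z(FA) = z(0.23333) = -0.728
d' = 2.734 − (-0.728) = 3.462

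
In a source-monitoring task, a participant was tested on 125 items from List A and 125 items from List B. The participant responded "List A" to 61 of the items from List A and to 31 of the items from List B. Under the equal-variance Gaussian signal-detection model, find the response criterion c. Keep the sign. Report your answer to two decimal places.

H = 61/125 = 0.4880
FA = 31/125 = 0.2480
z(H) = -0.0301
z(FA) = -0.6808
c = −½·[z(H) + z(FA)] = −0.5 × (-0.0301 + (-0.6808)) = 0.35545

c = 0.36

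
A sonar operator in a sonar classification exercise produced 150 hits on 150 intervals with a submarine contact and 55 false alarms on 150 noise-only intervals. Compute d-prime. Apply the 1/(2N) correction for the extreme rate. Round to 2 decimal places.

d-prime = 3.05

The hit rate is 150/150 = 1, so apply the 1/(2N) correction: H → 1 − 1/(2·150) = 0.99667.
z(H) = z(0.99667) = 2.713
z(FA) = z(0.36667) = -0.341
d' = 2.713 − (-0.341) = 3.054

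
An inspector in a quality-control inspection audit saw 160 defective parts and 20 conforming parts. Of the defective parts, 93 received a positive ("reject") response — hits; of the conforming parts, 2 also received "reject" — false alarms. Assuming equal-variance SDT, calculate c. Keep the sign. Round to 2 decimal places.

H = 93/160 = 0.5813
FA = 2/20 = 0.1000
Φ⁻¹(H) = Φ⁻¹(0.5813) = 0.205
Φ⁻¹(FA) = Φ⁻¹(0.1000) = -1.282
c = −½·[z(H) + z(FA)] = −0.5 × (0.205 + (-1.282)) = 0.5385

c = 0.54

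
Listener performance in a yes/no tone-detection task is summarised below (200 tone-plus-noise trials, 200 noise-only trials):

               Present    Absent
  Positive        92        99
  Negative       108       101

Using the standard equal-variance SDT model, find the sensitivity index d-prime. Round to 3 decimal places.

d-prime = -0.088

H = 92/200 = 0.4600
FA = 99/200 = 0.4950
z(H) = z(0.4600) = -0.1004
z(FA) = z(0.4950) = -0.0125
d' = z(H) − z(FA) = -0.1004 − (-0.0125) = -0.0879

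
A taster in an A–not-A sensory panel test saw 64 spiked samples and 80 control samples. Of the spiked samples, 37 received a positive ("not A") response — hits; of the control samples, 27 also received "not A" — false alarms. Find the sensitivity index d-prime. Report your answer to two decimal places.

d-prime = 0.62

H = 37/64 = 0.5781
FA = 27/80 = 0.3375
z(H) = 0.197
z(FA) = -0.419
d' = z(H) − z(FA) = 0.197 − (-0.419) = 0.616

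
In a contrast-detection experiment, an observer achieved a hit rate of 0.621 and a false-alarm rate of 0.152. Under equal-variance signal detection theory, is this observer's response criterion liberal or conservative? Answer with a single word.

z(H) = 0.308, z(FA) = -1.028
c = −½·(z(H) + z(FA)) = 0.360
c > 0 → conservative criterion (biased toward responding “no”).

conservative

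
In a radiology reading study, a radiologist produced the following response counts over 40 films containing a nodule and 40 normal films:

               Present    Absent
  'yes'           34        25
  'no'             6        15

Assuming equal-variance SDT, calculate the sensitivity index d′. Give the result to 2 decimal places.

d′ = 0.72

H = 34/40 = 0.8500
FA = 25/40 = 0.6250
z(H) = 1.036
z(FA) = 0.319
d' = z(H) − z(FA) = 1.036 − 0.319 = 0.717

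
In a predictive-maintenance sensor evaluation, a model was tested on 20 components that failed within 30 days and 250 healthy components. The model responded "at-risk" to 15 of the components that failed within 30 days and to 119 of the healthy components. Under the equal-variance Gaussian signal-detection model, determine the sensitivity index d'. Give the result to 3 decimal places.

H = 15/20 = 0.7500
FA = 119/250 = 0.4760
z(H) = 0.6745
z(FA) = -0.0602
d' = z(H) − z(FA) = 0.6745 − (-0.0602) = 0.7347

d' = 0.735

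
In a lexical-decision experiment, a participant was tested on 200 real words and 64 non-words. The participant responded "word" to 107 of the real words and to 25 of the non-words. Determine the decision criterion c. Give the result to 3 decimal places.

H = 107/200 = 0.5350
FA = 25/64 = 0.3906
Φ⁻¹(0.5350) = 0.0878, Φ⁻¹(0.3906) = -0.2778
c = −½·[z(H) + z(FA)] = −0.5 × (0.0878 + (-0.2778)) = 0.0950
c > 0: the participant has a conservative response bias.

c = 0.095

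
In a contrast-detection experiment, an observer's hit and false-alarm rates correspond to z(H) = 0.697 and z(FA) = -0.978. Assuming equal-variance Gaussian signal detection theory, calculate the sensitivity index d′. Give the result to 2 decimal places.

d' = z(H) − z(FA) = 0.697 − (-0.978) = 1.675

d′ = 1.68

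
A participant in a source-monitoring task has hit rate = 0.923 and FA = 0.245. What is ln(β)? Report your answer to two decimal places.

ln β = -0.78

z(H) = z(0.923) = 1.426
z(FA) = z(0.245) = -0.690
ln β = −½·[z(H)² − z(FA)²] = −0.5 × (2.033 − 0.476) = -0.7785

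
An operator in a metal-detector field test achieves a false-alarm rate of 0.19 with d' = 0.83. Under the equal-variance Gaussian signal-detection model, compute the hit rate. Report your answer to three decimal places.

z(false-alarm rate) = z(0.19) = -0.8779
z(H) = z(FA) + d' = -0.8779 + 0.83 = -0.0479
hit rate = Φ(-0.0479) = 0.4809

hit rate = 0.481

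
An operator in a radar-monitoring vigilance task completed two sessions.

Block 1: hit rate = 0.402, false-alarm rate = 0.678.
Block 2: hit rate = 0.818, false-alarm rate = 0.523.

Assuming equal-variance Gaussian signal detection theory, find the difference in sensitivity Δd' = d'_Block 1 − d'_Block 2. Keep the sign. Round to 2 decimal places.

Δd' = -1.56

Block 1: z(0.402) = -0.248, z(0.678) = 0.462, d' = -0.710
Block 2: z(0.818) = 0.908, z(0.523) = 0.058, d' = 0.850
Δd' = d'_Block 1 − d'_Block 2 = -0.710 − 0.850 = -1.560
Block 2 has the higher sensitivity.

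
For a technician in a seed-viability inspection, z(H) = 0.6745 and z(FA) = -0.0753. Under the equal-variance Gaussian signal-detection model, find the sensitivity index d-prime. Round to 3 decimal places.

d' = z(H) − z(FA) = 0.6745 − (-0.0753) = 0.7498

d-prime = 0.750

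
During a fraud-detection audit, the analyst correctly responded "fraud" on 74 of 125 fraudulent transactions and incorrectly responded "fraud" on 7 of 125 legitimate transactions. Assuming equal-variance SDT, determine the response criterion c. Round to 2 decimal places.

H = 74/125 = 0.5920
FA = 7/125 = 0.0560
Φ⁻¹(H) = Φ⁻¹(0.5920) = 0.2327
Φ⁻¹(FA) = Φ⁻¹(0.0560) = -1.5893
c = −½·[z(H) + z(FA)] = −0.5 × (0.2327 + (-1.5893)) = 0.6783

c = 0.68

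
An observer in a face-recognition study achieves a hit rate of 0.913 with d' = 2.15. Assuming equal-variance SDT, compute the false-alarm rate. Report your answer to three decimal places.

false-alarm rate = 0.215

z(hit rate) = z(0.913) = 1.3595
z(FA) = z(H) − d' = 1.3595 − 2.15 = -0.7905
false-alarm rate = Φ(-0.7905) = 0.2146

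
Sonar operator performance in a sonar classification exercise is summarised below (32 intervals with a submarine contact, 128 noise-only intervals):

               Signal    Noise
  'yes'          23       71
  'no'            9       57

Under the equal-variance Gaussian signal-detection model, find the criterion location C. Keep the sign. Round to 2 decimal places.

C = -0.36

H = 23/32 = 0.7188
FA = 71/128 = 0.5547
z(H) = 0.5793
z(FA) = 0.1375
c = −½·[z(H) + z(FA)] = −0.5 × (0.5793 + 0.1375) = -0.3584
c < 0: the sonar operator has a liberal response bias.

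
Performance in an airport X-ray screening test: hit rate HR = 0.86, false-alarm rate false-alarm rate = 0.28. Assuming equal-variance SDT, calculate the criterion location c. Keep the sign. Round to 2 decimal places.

Φ⁻¹(H) = 1.0803
Φ⁻¹(FA) = -0.5828
c = −½·[z(H) + z(FA)] = −0.5 × (1.0803 + (-0.5828)) = -0.24875

c = -0.25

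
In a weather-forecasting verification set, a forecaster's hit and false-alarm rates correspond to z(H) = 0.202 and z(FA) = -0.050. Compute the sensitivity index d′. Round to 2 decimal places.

d' = z(H) − z(FA) = 0.202 − (-0.050) = 0.252

d′ = 0.25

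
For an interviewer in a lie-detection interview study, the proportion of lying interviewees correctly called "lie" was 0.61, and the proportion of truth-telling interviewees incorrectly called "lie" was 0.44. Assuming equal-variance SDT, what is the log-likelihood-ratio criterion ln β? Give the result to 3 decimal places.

Φ⁻¹(H) = Φ⁻¹(0.61) = 0.2793
Φ⁻¹(FA) = Φ⁻¹(0.44) = -0.1510
ln β = −½·[z(H)² − z(FA)²] = −0.5 × (0.0780 − 0.0228) = -0.0276

ln β = -0.028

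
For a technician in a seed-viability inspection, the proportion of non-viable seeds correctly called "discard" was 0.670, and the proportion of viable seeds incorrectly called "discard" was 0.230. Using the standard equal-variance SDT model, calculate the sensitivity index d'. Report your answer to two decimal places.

z(H) = 0.4399
z(FA) = -0.7388
d' = z(H) − z(FA) = 0.4399 − (-0.7388) = 1.1787

d' = 1.18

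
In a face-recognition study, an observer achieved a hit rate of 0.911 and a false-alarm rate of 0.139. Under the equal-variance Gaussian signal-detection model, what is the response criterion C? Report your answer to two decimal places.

Φ⁻¹(H) = 1.3469
Φ⁻¹(FA) = -1.0848
c = −½·[z(H) + z(FA)] = −0.5 × (1.3469 + (-1.0848)) = -0.13105
c < 0: the observer has a liberal response bias.

C = -0.13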